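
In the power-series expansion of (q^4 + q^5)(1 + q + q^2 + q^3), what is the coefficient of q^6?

(q^4 + q^5) has coefficients 0,0,0,0,1,1 for degrees 0…5.
(1 + q + q^2 + q^3) has coefficients 1,1,1,1,0,0,0 for degrees 0…6.
[q^6] = 1·1 + 1·1 = 2.

2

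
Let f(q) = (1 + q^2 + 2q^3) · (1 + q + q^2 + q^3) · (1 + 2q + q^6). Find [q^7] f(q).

(1 + q^2 + 2q^3) has coefficients 1,0,1,2 for degrees 0…3.
(1 + q + q^2 + q^3) has coefficients 1,1,1,1,0,0,0,0 for degrees 0…7.
Finally multiplying by (1 + 2q + q^6), the product of all factors after the first has coefficients 1,3,3,3,2,0,1,1 for degrees 0…7.
[q^7] = 1·1 + 1·0 + 2·2 = 5.

5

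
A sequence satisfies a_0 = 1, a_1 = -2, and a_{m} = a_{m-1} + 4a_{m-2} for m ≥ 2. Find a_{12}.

The ordinary generating function has denominator 1 - z - 4z^2.
Iterating the recurrence: a_0,…,a_{12} = 1, -2, 2, -6, 2, -22, -14, -102, -158, -566, -1198, -3462, -8254.

-8254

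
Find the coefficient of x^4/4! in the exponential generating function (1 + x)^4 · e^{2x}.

648

The EGF product rule gives c_4 = Σ_{k_1+k_2=4} C(4; k_1,k_2) · ∏ g_i(k_i), where (1+x)^4 gives the falling factorial (4)_k; e^{2x} gives (2)^k.
g_1(k) for k = 0…4: 1, 4, 12, 24, 24.
g_2(k) for k = 0…4: 1, 2, 4, 8, 16.
c_4 = Σ_k C(4,k)·g_1(k)·g_2(4−k) = 1·1·16 + 4·4·8 + 6·12·4 + 4·24·2 + 1·24·1 = 16 + 128 + 288 + 192 + 24 = 648.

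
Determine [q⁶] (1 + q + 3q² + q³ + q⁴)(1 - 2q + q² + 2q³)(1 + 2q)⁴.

(1 + q + 3q² + q³ + q⁴) has coefficients 1,1,3,1,1 for degrees 0…4.
(1 - 2q + q² + 2q³) has coefficients 1,-2,1,2,0,0,0 for degrees 0…6.
Finally multiplying by (1 + 2q)⁴, the product of all factors after the first has coefficients 1,6,9,-6,-8,48,80 for degrees 0…6.
[q⁶] = 1·80 + 1·48 + 3·(-8) + 1·(-6) + 1·9 = 107.

107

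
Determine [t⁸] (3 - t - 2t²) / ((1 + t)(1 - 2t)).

342

The denominator gives the recurrence a_n = a_(n−1) + 2a_(n−2) for n ≥ 3; the numerator fixes a_0 = 3, a_1 = 2, a_2 = 6.
Iterating: 3, 2, 6, 10, 22, 42, 86, 170, 342, so a_8 = 342.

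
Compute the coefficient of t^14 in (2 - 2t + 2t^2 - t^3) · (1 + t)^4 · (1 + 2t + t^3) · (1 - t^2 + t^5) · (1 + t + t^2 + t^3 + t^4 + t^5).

(2 - 2t + 2t^2 - t^3) has coefficients 2,-2,2,-1 for degrees 0…3.
(1 + t)^4 has coefficients 1,4,6,4,1,0,0,0,0,0,0,0,0,0,0 for degrees 0…14.
Multiplying by (1 + 2t + t^3) gives running coefficients 1,6,14,17,13,8,4,1,0,0,0,0,0,0,0 for degrees 0…14.
Multiplying by (1 - t^2 + t^5) gives running coefficients 1,6,13,11,-1,-8,-3,7,13,12,8,4,1,0,0 for degrees 0…14.
Finally multiplying by (1 + t + t^2 + t^3 + t^4 + t^5), the product of all factors after the first has coefficients 1,7,20,31,30,22,18,19,19,20,29,41,45,38,25 for degrees 0…14.
[t^14] = 2·25 − 2·38 + 2·45 − 1·41 = 23.

23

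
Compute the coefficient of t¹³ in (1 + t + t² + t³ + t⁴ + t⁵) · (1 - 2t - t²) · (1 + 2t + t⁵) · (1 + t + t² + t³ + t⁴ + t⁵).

(1 + t + t² + t³ + t⁴ + t⁵) has coefficients 1,1,1,1,1,1 for degrees 0…5.
(1 - 2t - t²) has coefficients 1,-2,-1,0,0,0,0,0,0,0,0,0,0,0 for degrees 0…13.
Multiplying by (1 + 2t + t⁵) gives running coefficients 1,0,-5,-2,0,1,-2,-1,0,0,0,0,0,0 for degrees 0…13.
Finally multiplying by (1 + t + t² + t³ + t⁴ + t⁵), the product of all factors after the first has coefficients 1,1,-4,-6,-6,-5,-8,-9,-4,-2,-2,-3,-1,0 for degrees 0…13.
[t¹³] = 1·0 + 1·(-1) + 1·(-3) + 1·(-2) + 1·(-2) + 1·(-4) = -12.

-12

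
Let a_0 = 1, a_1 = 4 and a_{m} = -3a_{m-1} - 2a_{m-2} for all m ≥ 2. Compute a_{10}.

The ordinary generating function has denominator 1 + 3z + 2z^2.
Iterating the recurrence: a_0,…,a_{10} = 1, 4, -14, 34, -74, 154, -314, 634, -1274, 2554, -5114.

-5114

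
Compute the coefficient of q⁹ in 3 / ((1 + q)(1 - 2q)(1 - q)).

2046

Partial fractions give a closed form: a_n = (1/2)·(-1)^n + (4)·2^n + (-3/2)·1^n.
At n = 9: a_9 = 2046.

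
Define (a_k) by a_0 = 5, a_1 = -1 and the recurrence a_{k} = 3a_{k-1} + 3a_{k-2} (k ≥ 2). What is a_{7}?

The ordinary generating function has denominator 1 - 3x - 3x^2.
Iterating the recurrence: a_0,…,a_{7} = 5, -1, 12, 33, 135, 504, 1917, 7263.

7263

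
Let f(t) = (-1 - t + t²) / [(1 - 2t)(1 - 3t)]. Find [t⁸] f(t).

The denominator gives the recurrence a_n = 5a_(n−1) − 6a_(n−2) for n ≥ 3; the numerator fixes a_0 = -1, a_1 = -6, a_2 = -23.
Iterating: -1, -6, -23, -79, -257, -811, -2513, -7699, -23417, so a_8 = -23417.

-23417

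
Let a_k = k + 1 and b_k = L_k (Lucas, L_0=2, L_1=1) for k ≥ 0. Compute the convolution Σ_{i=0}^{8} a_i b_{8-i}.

309

Write out a_i and b_{8-i} for i = 0,…,8 and sum the products.
Σ = 1·47 + 2·29 + 3·18 + 4·11 + 5·7 + 6·4 + 7·3 + 8·1 + 9·2 = 309.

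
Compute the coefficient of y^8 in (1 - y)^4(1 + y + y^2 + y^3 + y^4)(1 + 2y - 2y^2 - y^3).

-10

(1 - y)^4 has coefficients 1,-4,6,-4,1 for degrees 0…4.
(1 + y + y^2 + y^3 + y^4) has coefficients 1,1,1,1,1,0,0,0,0 for degrees 0…8.
Finally multiplying by (1 + 2y - 2y^2 - y^3), the product of all factors after the first has coefficients 1,3,1,0,0,-1,-3,-1,0 for degrees 0…8.
[y^8] = 1·0 − 4·(-1) + 6·(-3) − 4·(-1) + 1·0 = -10.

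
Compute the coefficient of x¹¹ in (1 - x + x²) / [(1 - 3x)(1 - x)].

The denominator gives the recurrence a_n = 4a_(n−1) − 3a_(n−2) for n ≥ 3; the numerator fixes a_0 = 1, a_1 = 3, a_2 = 10.
Iterating: 1, 3, 10, 31, 94, 283, 850, 2551, 7654, 22963, 68890, 206671, so a_11 = 206671.

206671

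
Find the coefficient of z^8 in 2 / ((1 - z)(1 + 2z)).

342

Partial fractions give a closed form: a_n = (2/3)·1^n + (4/3)·(-2)^n.
At n = 8: a_8 = 342.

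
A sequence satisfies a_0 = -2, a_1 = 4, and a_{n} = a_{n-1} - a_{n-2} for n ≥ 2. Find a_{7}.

4

The ordinary generating function has denominator 1 - y + y^2.
Iterating the recurrence: a_0,…,a_{7} = -2, 4, 6, 2, -4, -6, -2, 4.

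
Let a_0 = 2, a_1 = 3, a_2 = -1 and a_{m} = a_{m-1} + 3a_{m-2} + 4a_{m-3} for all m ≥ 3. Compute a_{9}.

The ordinary generating function has denominator 1 - q - 3q^2 - 4q^3.
Iterating the recurrence: a_0,…,a_{9} = 2, 3, -1, 16, 25, 69, 208, 515, 1415, 3792.

3792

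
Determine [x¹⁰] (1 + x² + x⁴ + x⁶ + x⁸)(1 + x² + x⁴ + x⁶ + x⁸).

4

(1 + x² + x⁴ + x⁶ + x⁸) has coefficients 1,0,1,0,1,0,1,0,1 for degrees 0…8.
(1 + x² + x⁴ + x⁶ + x⁸) has coefficients 1,0,1,0,1,0,1,0,1,0,0 for degrees 0…10.
[x¹⁰] = 1·0 + 1·1 + 1·1 + 1·1 + 1·1 = 4.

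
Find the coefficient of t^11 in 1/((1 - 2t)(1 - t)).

Partial fractions give a closed form: a_n = (2)·2^n + (-1)·1^n.
At n = 11: a_11 = 4095.

4095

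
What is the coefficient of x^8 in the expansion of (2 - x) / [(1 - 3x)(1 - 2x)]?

32037

Partial fractions give a closed form: a_n = (5)·3^n + (-3)·2^n.
At n = 8: a_8 = 32037.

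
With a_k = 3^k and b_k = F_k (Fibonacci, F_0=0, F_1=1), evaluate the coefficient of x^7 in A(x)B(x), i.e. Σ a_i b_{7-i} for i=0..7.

This is [x^7] in the product of the two ordinary generating functions.
Σ = 1·13 + 3·8 + 9·5 + 27·3 + 81·2 + 243·1 + 729·1 + 2187·0 = 1297.

1297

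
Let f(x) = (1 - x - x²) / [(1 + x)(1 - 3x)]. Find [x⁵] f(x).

The denominator gives the recurrence a_n = 2a_(n−1) + 3a_(n−2) for n ≥ 3; the numerator fixes a_0 = 1, a_1 = 1, a_2 = 4.
Iterating: 1, 1, 4, 11, 34, 101, so a_5 = 101.

101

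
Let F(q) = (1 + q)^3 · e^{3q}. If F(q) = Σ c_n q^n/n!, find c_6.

The EGF product rule gives c_6 = Σ_{k_1+k_2=6} C(6; k_1,k_2) · ∏ g_i(k_i), where (1+q)^3 gives the falling factorial (3)_k; e^{3q} gives (3)^k.
g_1(k) for k = 0…6: 1, 3, 6, 6, 0, 0, 0.
g_2(k) for k = 0…6: 1, 3, 9, 27, 81, 243, 729.
c_6 = Σ_k C(6,k)·g_1(k)·g_2(6−k) = 1·1·729 + 6·3·243 + 15·6·81 + 20·6·27 = 729 + 4374 + 7290 + 3240 = 15633.

15633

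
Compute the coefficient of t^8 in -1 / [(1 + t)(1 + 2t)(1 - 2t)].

The denominator gives the recurrence a_n = −a_(n−1) + 4a_(n−2) + 4a_(n−3) for n ≥ 3; the numerator fixes a_0 = -1, a_1 = 1, a_2 = -5.
Iterating: -1, 1, -5, 5, -21, 21, -85, 85, -341, so a_8 = -341.

-341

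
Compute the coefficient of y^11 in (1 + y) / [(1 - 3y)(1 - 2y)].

The denominator gives the recurrence a_n = 5a_(n−1) − 6a_(n−2) for n ≥ 3; the numerator fixes a_0 = 1, a_1 = 6, a_2 = 24.
Iterating: 1, 6, 24, 84, 276, 876, 2724, 8364, 25476, 77196, 233124, 702444, so a_11 = 702444.

702444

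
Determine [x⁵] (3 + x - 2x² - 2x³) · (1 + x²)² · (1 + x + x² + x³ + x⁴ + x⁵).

4

(3 + x - 2x² - 2x³) has coefficients 3,1,-2,-2 for degrees 0…3.
(1 + x²)² has coefficients 1,0,2,0,1,0 for degrees 0…5.
Finally multiplying by (1 + x + x² + x³ + x⁴ + x⁵), the product of all factors after the first has coefficients 1,1,3,3,4,4 for degrees 0…5.
[x⁵] = 3·4 + 1·4 − 2·3 − 2·3 = 4.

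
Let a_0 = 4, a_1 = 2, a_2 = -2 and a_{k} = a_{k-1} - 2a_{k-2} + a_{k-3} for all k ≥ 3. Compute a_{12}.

The ordinary generating function has denominator 1 - q + 2q^2 - q^3.
Iterating the recurrence: a_0,…,a_{12} = 4, 2, -2, -2, 4, 6, -4, -12, 2, 22, 6, -36, -26.

-26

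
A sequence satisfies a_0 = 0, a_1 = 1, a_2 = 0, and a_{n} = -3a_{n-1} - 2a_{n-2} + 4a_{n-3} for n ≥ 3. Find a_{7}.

The ordinary generating function has denominator 1 + 3x + 2x^2 - 4x^3.
Iterating the recurrence: a_0,…,a_{7} = 0, 1, 0, -2, 10, -26, 50, -58.

-58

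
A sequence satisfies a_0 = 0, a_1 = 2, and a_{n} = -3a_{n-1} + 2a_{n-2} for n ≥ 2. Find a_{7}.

3526

The ordinary generating function has denominator 1 + 3x - 2x^2.
Iterating the recurrence: a_0,…,a_{7} = 0, 2, -6, 22, -78, 278, -990, 3526.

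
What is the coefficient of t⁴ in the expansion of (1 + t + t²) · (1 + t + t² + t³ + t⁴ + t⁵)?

(1 + t + t²) has coefficients 1,1,1 for degrees 0…2.
(1 + t + t² + t³ + t⁴ + t⁵) has coefficients 1,1,1,1,1 for degrees 0…4.
[t⁴] = 1·1 + 1·1 + 1·1 = 3.

3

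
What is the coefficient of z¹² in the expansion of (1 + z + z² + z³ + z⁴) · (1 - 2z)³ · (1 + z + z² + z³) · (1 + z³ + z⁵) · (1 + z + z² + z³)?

(1 + z + z² + z³ + z⁴) has coefficients 1,1,1,1,1 for degrees 0…4.
(1 - 2z)³ has coefficients 1,-6,12,-8,0,0,0,0,0,0,0,0,0 for degrees 0…12.
Multiplying by (1 + z + z² + z³) gives running coefficients 1,-5,7,-1,-2,4,-8,0,0,0,0,0,0 for degrees 0…12.
Multiplying by (1 + z³ + z⁵) gives running coefficients 1,-5,7,0,-7,12,-14,5,3,-10,4,-8,0 for degrees 0…12.
Finally multiplying by (1 + z + z² + z³), the product of all factors after the first has coefficients 1,-4,3,3,-5,12,-9,-4,6,-16,2,-11,-14 for degrees 0…12.
[z¹²] = 1·(-14) + 1·(-11) + 1·2 + 1·(-16) + 1·6 = -33.

-33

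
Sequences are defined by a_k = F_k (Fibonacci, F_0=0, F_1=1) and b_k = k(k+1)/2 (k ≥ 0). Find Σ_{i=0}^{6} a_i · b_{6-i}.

51

Write out a_i and b_{6-i} for i = 0,…,6 and sum the products.
Σ = 0·21 + 1·15 + 1·10 + 2·6 + 3·3 + 5·1 + 8·0 = 51.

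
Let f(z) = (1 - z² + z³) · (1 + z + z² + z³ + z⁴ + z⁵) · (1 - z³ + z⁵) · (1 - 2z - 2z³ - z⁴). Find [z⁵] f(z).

(1 - z² + z³) has coefficients 1,0,-1,1 for degrees 0…3.
(1 + z + z² + z³ + z⁴ + z⁵) has coefficients 1,1,1,1,1,1 for degrees 0…5.
Multiplying by (1 - z³ + z⁵) gives running coefficients 1,1,1,0,0,1 for degrees 0…5.
Finally multiplying by (1 - 2z - 2z³ - z⁴), the product of all factors after the first has coefficients 1,-1,-1,-4,-3,-2 for degrees 0…5.
[z⁵] = 1·(-2) − 1·(-4) + 1·(-1) = 1.

1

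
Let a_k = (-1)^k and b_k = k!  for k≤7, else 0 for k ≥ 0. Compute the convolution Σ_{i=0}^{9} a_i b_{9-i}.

This is [x^9] in the product of the two ordinary generating functions.
Σ = 1·0 − 1·0 + 1·5040 − 1·720 + 1·120 − 1·24 + 1·6 − 1·2 + 1·1 − 1·1 = 4420.

4420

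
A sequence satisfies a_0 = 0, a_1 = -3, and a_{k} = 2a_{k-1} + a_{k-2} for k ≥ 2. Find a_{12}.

-41580

The ordinary generating function has denominator 1 - 2y - y^2.
Iterating the recurrence: a_0,…,a_{12} = 0, -3, -6, -15, -36, -87, -210, -507, -1224, -2955, -7134, -17223, -41580.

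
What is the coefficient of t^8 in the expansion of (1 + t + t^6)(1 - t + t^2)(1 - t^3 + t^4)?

(1 + t + t^6) has coefficients 1,1,0,0,0,0,1 for degrees 0…6.
(1 - t + t^2) has coefficients 1,-1,1,0,0,0,0,0,0 for degrees 0…8.
Finally multiplying by (1 - t^3 + t^4), the product of all factors after the first has coefficients 1,-1,1,-1,2,-2,1,0,0 for degrees 0…8.
[t^8] = 1·0 + 1·0 + 1·1 = 1.

1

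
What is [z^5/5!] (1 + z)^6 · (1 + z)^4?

The EGF product rule gives c_5 = Σ_{k_1+k_2=5} C(5; k_1,k_2) · ∏ g_i(k_i), where (1+z)^6 gives the falling factorial (6)_k; (1+z)^4 gives the falling factorial (4)_k.
g_1(k) for k = 0…5: 1, 6, 30, 120, 360, 720.
g_2(k) for k = 0…5: 1, 4, 12, 24, 24, 0.
c_5 = Σ_k C(5,k)·g_1(k)·g_2(5−k) = 5·6·24 + 10·30·24 + 10·120·12 + 5·360·4 + 1·720·1 = 720 + 7200 + 14400 + 7200 + 720 = 30240.

30240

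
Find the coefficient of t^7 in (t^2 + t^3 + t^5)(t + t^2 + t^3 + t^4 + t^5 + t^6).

(t^2 + t^3 + t^5) has coefficients 0,0,1,1,0,1 for degrees 0…5.
(t + t^2 + t^3 + t^4 + t^5 + t^6) has coefficients 0,1,1,1,1,1,1,0 for degrees 0…7.
[t^7] = 1·1 + 1·1 + 1·1 = 3.

3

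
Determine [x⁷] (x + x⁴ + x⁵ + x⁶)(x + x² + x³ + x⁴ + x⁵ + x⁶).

4

(x + x⁴ + x⁵ + x⁶) has coefficients 0,1,0,0,1,1,1 for degrees 0…6.
(x + x² + x³ + x⁴ + x⁵ + x⁶) has coefficients 0,1,1,1,1,1,1,0 for degrees 0…7.
[x⁷] = 1·1 + 1·1 + 1·1 + 1·1 = 4.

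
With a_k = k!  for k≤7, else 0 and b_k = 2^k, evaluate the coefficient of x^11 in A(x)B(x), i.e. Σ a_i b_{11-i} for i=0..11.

This is [x^11] in the product of the two ordinary generating functions.
Σ = 1·2048 + 1·1024 + 2·512 + 6·256 + 24·128 + 120·64 + 720·32 + 5040·16 + 0·8 + 0·4 + 0·2 + 0·1 = 120064.

120064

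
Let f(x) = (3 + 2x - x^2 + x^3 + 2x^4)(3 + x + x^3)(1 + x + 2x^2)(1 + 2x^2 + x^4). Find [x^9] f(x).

34

(3 + 2x - x^2 + x^3 + 2x^4) has coefficients 3,2,-1,1,2 for degrees 0…4.
(3 + x + x^3) has coefficients 3,1,0,1,0,0,0,0,0,0 for degrees 0…9.
Multiplying by (1 + x + 2x^2) gives running coefficients 3,4,7,3,1,2,0,0,0,0 for degrees 0…9.
Finally multiplying by (1 + 2x^2 + x^4), the product of all factors after the first has coefficients 3,4,13,11,18,12,9,7,1,2 for degrees 0…9.
[x^9] = 3·2 + 2·1 − 1·7 + 1·9 + 2·12 = 34.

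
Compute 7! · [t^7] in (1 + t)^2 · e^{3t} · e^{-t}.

The EGF product rule gives c_7 = Σ_{k_1+k_2+k_3=7} C(7; k_1,k_2,k_3) · ∏ g_i(k_i), where (1+t)^2 gives the falling factorial (2)_k; e^{3t} gives (3)^k; e^{-t} gives (-1)^k.
g_1(k) for k = 0…7: 1, 2, 2, 0, 0, 0, 0, 0.
g_2(k) for k = 0…7: 1, 3, 9, 27, 81, 243, 729, 2187.
g_3(k) for k = 0…7: 1, -1, 1, -1, 1, -1, 1, -1.
First combine the last two factors: h(k) = Σ_j C(k,j)·g_2(j)·g_3(k−j) for k = 0…7: 1, 2, 4, 8, 16, 32, 64, 128.
c_7 = Σ_k C(7,k)·g_1(k)·h(7−k) = 1·1·128 + 7·2·64 + 21·2·32 = 128 + 896 + 1344 = 2368.

2368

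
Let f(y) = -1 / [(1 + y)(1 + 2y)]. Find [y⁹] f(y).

Partial fractions give a closed form: a_n = (1)·(-1)^n + (-2)·(-2)^n.
At n = 9: a_9 = 1023.

1023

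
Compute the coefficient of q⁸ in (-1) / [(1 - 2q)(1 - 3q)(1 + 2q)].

-11605

Partial fractions give a closed form: a_n = (1)·2^n + (-9/5)·3^n + (-1/5)·(-2)^n.
At n = 8: a_8 = -11605.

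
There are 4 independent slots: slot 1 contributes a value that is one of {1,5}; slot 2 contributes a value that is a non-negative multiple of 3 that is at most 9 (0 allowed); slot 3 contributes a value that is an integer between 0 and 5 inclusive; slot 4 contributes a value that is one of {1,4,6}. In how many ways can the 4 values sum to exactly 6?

4

The generating function for the choices is (z + z⁵)·(1 + z³ + z⁶ + z⁹)·(1 + z + z² + z³ + z⁴ + z⁵)·(z + z⁴ + z⁶); the count is [z⁶].
(z + z⁵) has coefficients 0,1,0,0,0,1 for degrees 0…5.
(1 + z³ + z⁶ + z⁹) has coefficients 1,0,0,1,0,0,1 for degrees 0…6.
Multiplying by (1 + z + z² + z³ + z⁴ + z⁵) gives running coefficients 1,1,1,2,2,2,2 for degrees 0…6.
Finally multiplying by (z + z⁴ + z⁶), the product of all factors after the first has coefficients 0,1,1,1,3,3,4 for degrees 0…6.
[z⁶] = 1·3 + 1·1 = 4.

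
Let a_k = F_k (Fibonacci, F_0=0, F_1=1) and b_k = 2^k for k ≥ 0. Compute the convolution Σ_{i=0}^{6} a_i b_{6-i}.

Write out a_i and b_{6-i} for i = 0,…,6 and sum the products.
Σ = 0·64 + 1·32 + 1·16 + 2·8 + 3·4 + 5·2 + 8·1 = 94.

94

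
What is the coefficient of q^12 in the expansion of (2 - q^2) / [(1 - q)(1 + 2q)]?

4779

The denominator gives the recurrence a_n = −a_(n−1) + 2a_(n−2) for n ≥ 3; the numerator fixes a_0 = 2, a_1 = -2, a_2 = 5.
Iterating: 2, -2, 5, -9, 19, -37, 75, -149, 299, -597, 1195, -2389, 4779, so a_12 = 4779.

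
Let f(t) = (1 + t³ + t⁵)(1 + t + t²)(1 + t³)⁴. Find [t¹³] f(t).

11

(1 + t³ + t⁵) has coefficients 1,0,0,1,0,1 for degrees 0…5.
(1 + t + t²) has coefficients 1,1,1,0,0,0,0,0,0,0,0,0,0,0 for degrees 0…13.
Finally multiplying by (1 + t³)⁴, the product of all factors after the first has coefficients 1,1,1,4,4,4,6,6,6,4,4,4,1,1 for degrees 0…13.
[t¹³] = 1·1 + 1·4 + 1·6 = 11.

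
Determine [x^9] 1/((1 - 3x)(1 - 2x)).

Partial fractions give a closed form: a_n = (3)·3^n + (-2)·2^n.
At n = 9: a_9 = 58025.

58025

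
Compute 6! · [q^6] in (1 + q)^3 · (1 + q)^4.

The EGF product rule gives c_6 = Σ_{k_1+k_2=6} C(6; k_1,k_2) · ∏ g_i(k_i), where (1+q)^3 gives the falling factorial (3)_k; (1+q)^4 gives the falling factorial (4)_k.
g_1(k) for k = 0…6: 1, 3, 6, 6, 0, 0, 0.
g_2(k) for k = 0…6: 1, 4, 12, 24, 24, 0, 0.
c_6 = Σ_k C(6,k)·g_1(k)·g_2(6−k) = 15·6·24 + 20·6·24 = 2160 + 2880 = 5040.

5040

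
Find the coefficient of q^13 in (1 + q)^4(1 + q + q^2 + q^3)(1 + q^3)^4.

(1 + q)^4 has coefficients 1,4,6,4,1 for degrees 0…4.
(1 + q + q^2 + q^3) has coefficients 1,1,1,1,0,0,0,0,0,0,0,0,0,0 for degrees 0…13.
Finally multiplying by (1 + q^3)^4, the product of all factors after the first has coefficients 1,1,1,5,4,4,10,6,6,10,4,4,5,1 for degrees 0…13.
[q^13] = 1·1 + 4·5 + 6·4 + 4·4 + 1·10 = 71.

71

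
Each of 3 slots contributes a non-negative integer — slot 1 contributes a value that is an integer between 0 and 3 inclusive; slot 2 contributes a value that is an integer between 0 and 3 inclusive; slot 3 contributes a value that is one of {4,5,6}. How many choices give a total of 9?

The generating function for the choices is (1 + z + z² + z³)·(1 + z + z² + z³)·(z⁴ + z⁵ + z⁶); the count is [z⁹].
(1 + z + z² + z³) has coefficients 1,1,1,1 for degrees 0…3.
(1 + z + z² + z³) has coefficients 1,1,1,1,0,0,0,0,0,0 for degrees 0…9.
Finally multiplying by (z⁴ + z⁵ + z⁶), the product of all factors after the first has coefficients 0,0,0,0,1,2,3,3,2,1 for degrees 0…9.
[z⁹] = 1·1 + 1·2 + 1·3 + 1·3 = 9.

9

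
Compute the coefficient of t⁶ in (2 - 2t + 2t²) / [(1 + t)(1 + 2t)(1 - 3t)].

Partial fractions give a closed form: a_n = (-3/2)·(-1)^n + (14/5)·(-2)^n + (7/10)·3^n.
At n = 6: a_6 = 688.

688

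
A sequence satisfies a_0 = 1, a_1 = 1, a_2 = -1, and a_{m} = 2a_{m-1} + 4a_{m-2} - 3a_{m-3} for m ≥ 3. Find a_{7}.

The ordinary generating function has denominator 1 - 2x - 4x^2 + 3x^3.
Iterating the recurrence: a_0,…,a_{7} = 1, 1, -1, -1, -9, -19, -71, -191.

-191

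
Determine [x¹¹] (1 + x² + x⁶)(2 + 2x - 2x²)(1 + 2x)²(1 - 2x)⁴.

-224

(1 + x² + x⁶) has coefficients 1,0,1,0,0,0,1 for degrees 0…6.
(2 + 2x - 2x²) has coefficients 2,2,-2,0,0,0,0,0,0,0,0,0 for degrees 0…11.
Multiplying by (1 + 2x)² gives running coefficients 2,10,14,0,-8,0,0,0,0,0,0,0 for degrees 0…11.
Finally multiplying by (1 - 2x)⁴, the product of all factors after the first has coefficients 2,-6,-18,64,40,-224,32,256,-128,0,0,0 for degrees 0…11.
[x¹¹] = 1·0 + 1·0 + 1·(-224) = -224.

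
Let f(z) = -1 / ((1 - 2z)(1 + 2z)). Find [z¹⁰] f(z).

The denominator gives the recurrence a_n = 4a_(n−2) for n ≥ 2; the numerator fixes a_0 = -1, a_1 = 0.
Iterating: -1, 0, -4, 0, -16, 0, -64, 0, -256, 0, -1024, so a_10 = -1024.

-1024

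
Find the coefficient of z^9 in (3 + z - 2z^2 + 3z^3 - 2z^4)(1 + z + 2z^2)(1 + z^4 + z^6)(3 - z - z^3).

15

(3 + z - 2z^2 + 3z^3 - 2z^4) has coefficients 3,1,-2,3,-2 for degrees 0…4.
(1 + z + 2z^2) has coefficients 1,1,2,0,0,0,0,0,0,0 for degrees 0…9.
Multiplying by (1 + z^4 + z^6) gives running coefficients 1,1,2,0,1,1,3,1,2,0 for degrees 0…9.
Finally multiplying by (3 - z - z^3), the product of all factors after the first has coefficients 3,2,5,-3,2,0,8,-1,4,-5 for degrees 0…9.
[z^9] = 3·(-5) + 1·4 − 2·(-1) + 3·8 − 2·0 = 15.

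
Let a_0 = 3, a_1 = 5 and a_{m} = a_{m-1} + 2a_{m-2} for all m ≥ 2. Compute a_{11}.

The ordinary generating function has denominator 1 - z - 2z^2.
Iterating the recurrence: a_0,…,a_{11} = 3, 5, 11, 21, 43, 85, 171, 341, 683, 1365, 2731, 5461.

5461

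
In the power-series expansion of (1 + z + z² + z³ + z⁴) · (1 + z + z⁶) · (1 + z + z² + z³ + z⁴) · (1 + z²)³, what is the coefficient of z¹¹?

49

(1 + z + z² + z³ + z⁴) has coefficients 1,1,1,1,1 for degrees 0…4.
(1 + z + z⁶) has coefficients 1,1,0,0,0,0,1,0,0,0,0,0 for degrees 0…11.
Multiplying by (1 + z + z² + z³ + z⁴) gives running coefficients 1,2,2,2,2,1,1,1,1,1,1,0 for degrees 0…11.
Finally multiplying by (1 + z²)³, the product of all factors after the first has coefficients 1,2,5,8,11,13,14,12,12,9,9,7 for degrees 0…11.
[z¹¹] = 1·7 + 1·9 + 1·9 + 1·12 + 1·12 = 49.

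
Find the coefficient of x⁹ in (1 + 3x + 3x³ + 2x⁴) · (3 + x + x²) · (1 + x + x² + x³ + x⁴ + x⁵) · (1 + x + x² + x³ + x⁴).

161

(1 + 3x + 3x³ + 2x⁴) has coefficients 1,3,0,3,2 for degrees 0…4.
(3 + x + x²) has coefficients 3,1,1,0,0,0,0,0,0,0 for degrees 0…9.
Multiplying by (1 + x + x² + x³ + x⁴ + x⁵) gives running coefficients 3,4,5,5,5,5,2,1,0,0 for degrees 0…9.
Finally multiplying by (1 + x + x² + x³ + x⁴), the product of all factors after the first has coefficients 3,7,12,17,22,24,22,18,13,8 for degrees 0…9.
[x⁹] = 1·8 + 3·13 + 3·22 + 2·24 = 161.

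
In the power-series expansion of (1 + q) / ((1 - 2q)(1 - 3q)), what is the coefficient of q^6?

2724

Partial fractions give a closed form: a_n = (-3)·2^n + (4)·3^n.
At n = 6: a_6 = 2724.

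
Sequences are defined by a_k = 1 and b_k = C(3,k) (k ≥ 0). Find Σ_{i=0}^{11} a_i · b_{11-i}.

8

Write out a_i and b_{11-i} for i = 0,…,11 and sum the products.
Σ = 1·0 + 1·0 + 1·0 + 1·0 + 1·0 + 1·0 + 1·0 + 1·0 + 1·1 + 1·3 + 1·3 + 1·1 = 8.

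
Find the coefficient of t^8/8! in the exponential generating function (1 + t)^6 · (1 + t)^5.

6652800

The EGF product rule gives c_8 = Σ_{k_1+k_2=8} C(8; k_1,k_2) · ∏ g_i(k_i), where (1+t)^6 gives the falling factorial (6)_k; (1+t)^5 gives the falling factorial (5)_k.
g_1(k) for k = 0…8: 1, 6, 30, 120, 360, 720, 720, 0, 0.
g_2(k) for k = 0…8: 1, 5, 20, 60, 120, 120, 0, 0, 0.
c_8 = Σ_k C(8,k)·g_1(k)·g_2(8−k) = 56·120·120 + 70·360·120 + 56·720·60 + 28·720·20 = 806400 + 3024000 + 2419200 + 403200 = 6652800.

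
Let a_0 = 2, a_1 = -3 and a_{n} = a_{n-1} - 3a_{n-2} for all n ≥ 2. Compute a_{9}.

The ordinary generating function has denominator 1 - q + 3q^2.
Iterating the recurrence: a_0,…,a_{9} = 2, -3, -9, 0, 27, 27, -54, -135, 27, 432.

432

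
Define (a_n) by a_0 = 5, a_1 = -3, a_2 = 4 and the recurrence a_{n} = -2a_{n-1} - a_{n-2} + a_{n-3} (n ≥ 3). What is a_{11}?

The ordinary generating function has denominator 1 + 2y + y^2 - y^3.
Iterating the recurrence: a_0,…,a_{11} = 5, -3, 4, 0, -7, 18, -29, 33, -19, -24, 100, -195.

-195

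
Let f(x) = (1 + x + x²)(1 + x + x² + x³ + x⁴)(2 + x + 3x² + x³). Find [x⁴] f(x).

20

(1 + x + x²) has coefficients 1,1,1 for degrees 0…2.
(1 + x + x² + x³ + x⁴) has coefficients 1,1,1,1,1 for degrees 0…4.
Finally multiplying by (2 + x + 3x² + x³), the product of all factors after the first has coefficients 2,3,6,7,7 for degrees 0…4.
[x⁴] = 1·7 + 1·7 + 1·6 = 20.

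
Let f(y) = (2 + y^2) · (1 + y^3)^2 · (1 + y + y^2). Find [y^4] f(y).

(2 + y^2) has coefficients 2,0,1 for degrees 0…2.
(1 + y^3)^2 has coefficients 1,0,0,2,0 for degrees 0…4.
Finally multiplying by (1 + y + y^2), the product of all factors after the first has coefficients 1,1,1,2,2 for degrees 0…4.
[y^4] = 2·2 + 1·1 = 5.

5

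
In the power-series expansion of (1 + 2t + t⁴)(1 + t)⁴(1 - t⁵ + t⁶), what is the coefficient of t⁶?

1

(1 + 2t + t⁴) has coefficients 1,2,0,0,1 for degrees 0…4.
(1 + t)⁴ has coefficients 1,4,6,4,1,0,0 for degrees 0…6.
Finally multiplying by (1 - t⁵ + t⁶), the product of all factors after the first has coefficients 1,4,6,4,1,-1,-3 for degrees 0…6.
[t⁶] = 1·(-3) + 2·(-1) + 1·6 = 1.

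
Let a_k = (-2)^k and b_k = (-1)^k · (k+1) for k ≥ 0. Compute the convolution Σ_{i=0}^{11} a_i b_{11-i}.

Write out a_i and b_{11-i} for i = 0,…,11 and sum the products.
Σ = 1·(-12) − 2·11 + 4·(-10) − 8·9 + 16·(-8) − 32·7 + 64·(-6) − 128·5 + 256·(-4) − 512·3 + 1024·(-2) − 2048·1 = -8178.

-8178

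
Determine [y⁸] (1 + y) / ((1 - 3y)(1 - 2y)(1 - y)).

37831

The denominator gives the recurrence a_n = 6a_(n−1) − 11a_(n−2) + 6a_(n−3) for n ≥ 3; the numerator fixes a_0 = 1, a_1 = 7, a_2 = 31.
Iterating: 1, 7, 31, 115, 391, 1267, 3991, 12355, 37831, so a_8 = 37831.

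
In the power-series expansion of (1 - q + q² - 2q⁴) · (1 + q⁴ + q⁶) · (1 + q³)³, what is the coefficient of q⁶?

5

(1 - q + q² - 2q⁴) has coefficients 1,-1,1,0,-2 for degrees 0…4.
(1 + q⁴ + q⁶) has coefficients 1,0,0,0,1,0,1 for degrees 0…6.
Finally multiplying by (1 + q³)³, the product of all factors after the first has coefficients 1,0,0,3,1,0,4 for degrees 0…6.
[q⁶] = 1·4 − 1·0 + 1·1 − 2·0 = 5.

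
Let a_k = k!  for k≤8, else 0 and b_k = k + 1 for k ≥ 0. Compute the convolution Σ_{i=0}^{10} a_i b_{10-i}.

The convolution is the x^10 coefficient of A(x)B(x).
Σ = 1·11 + 1·10 + 2·9 + 6·8 + 24·7 + 120·6 + 720·5 + 5040·4 + 40320·3 + 0·2 + 0·1 = 145695.

145695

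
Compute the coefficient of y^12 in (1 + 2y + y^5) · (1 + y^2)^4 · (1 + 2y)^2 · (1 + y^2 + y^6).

(1 + 2y + y^5) has coefficients 1,2,0,0,0,1 for degrees 0…5.
(1 + y^2)^4 has coefficients 1,0,4,0,6,0,4,0,1,0,0,0,0 for degrees 0…12.
Multiplying by (1 + 2y)^2 gives running coefficients 1,4,8,16,22,24,28,16,17,4,4,0,0 for degrees 0…12.
Finally multiplying by (1 + y^2 + y^6), the product of all factors after the first has coefficients 1,4,9,20,30,40,51,44,53,36,43,28,32 for degrees 0…12.
[y^12] = 1·32 + 2·28 + 1·44 = 132.

132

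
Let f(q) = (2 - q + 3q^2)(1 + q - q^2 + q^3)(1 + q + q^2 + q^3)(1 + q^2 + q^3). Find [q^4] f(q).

9

(2 - q + 3q^2) has coefficients 2,-1,3 for degrees 0…2.
(1 + q - q^2 + q^3) has coefficients 1,1,-1,1,0 for degrees 0…4.
Multiplying by (1 + q + q^2 + q^3) gives running coefficients 1,2,1,2,1 for degrees 0…4.
Finally multiplying by (1 + q^2 + q^3), the product of all factors after the first has coefficients 1,2,2,5,4 for degrees 0…4.
[q^4] = 2·4 − 1·5 + 3·2 = 9.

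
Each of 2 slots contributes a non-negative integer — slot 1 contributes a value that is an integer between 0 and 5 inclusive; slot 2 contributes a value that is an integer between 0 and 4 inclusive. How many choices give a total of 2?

3

The generating function for the choices is (1 + y + y^2 + y^3 + y^4 + y^5)·(1 + y + y^2 + y^3 + y^4); the count is [y^2].
(1 + y + y^2 + y^3 + y^4 + y^5) has coefficients 1,1,1 for degrees 0…2.
(1 + y + y^2 + y^3 + y^4) has coefficients 1,1,1 for degrees 0…2.
[y^2] = 1·1 + 1·1 + 1·1 = 3.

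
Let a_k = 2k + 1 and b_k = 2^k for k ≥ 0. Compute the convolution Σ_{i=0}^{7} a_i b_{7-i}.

749

Write out a_i and b_{7-i} for i = 0,…,7 and sum the products.
Σ = 1·128 + 3·64 + 5·32 + 7·16 + 9·8 + 11·4 + 13·2 + 15·1 = 749.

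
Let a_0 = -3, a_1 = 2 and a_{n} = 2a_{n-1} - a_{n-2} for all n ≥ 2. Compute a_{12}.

57

The ordinary generating function has denominator 1 - 2t + t^2.
Iterating the recurrence: a_0,…,a_{12} = -3, 2, 7, 12, 17, 22, 27, 32, 37, 42, 47, 52, 57.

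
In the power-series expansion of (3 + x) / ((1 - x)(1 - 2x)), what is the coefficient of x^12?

The denominator gives the recurrence a_n = 3a_(n−1) − 2a_(n−2) for n ≥ 2; the numerator fixes a_0 = 3, a_1 = 10.
Iterating: 3, 10, 24, 52, 108, 220, 444, 892, 1788, 3580, 7164, 14332, 28668, so a_12 = 28668.

28668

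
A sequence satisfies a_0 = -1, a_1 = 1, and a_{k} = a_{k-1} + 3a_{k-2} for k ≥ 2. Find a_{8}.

-74

The ordinary generating function has denominator 1 - q - 3q^2.
Iterating the recurrence: a_0,…,a_{8} = -1, 1, -2, 1, -5, -2, -17, -23, -74.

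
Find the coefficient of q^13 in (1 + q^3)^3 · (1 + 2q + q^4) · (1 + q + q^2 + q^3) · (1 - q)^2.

(1 + q^3)^3 has coefficients 1,0,0,3,0,0,3,0,0,1 for degrees 0…9.
(1 + 2q + q^4) has coefficients 1,2,0,0,1,0,0,0,0,0,0,0,0,0 for degrees 0…13.
Multiplying by (1 + q + q^2 + q^3) gives running coefficients 1,3,3,3,3,1,1,1,0,0,0,0,0,0 for degrees 0…13.
Finally multiplying by (1 - q)^2, the product of all factors after the first has coefficients 1,1,-2,0,0,-2,2,0,-1,1,0,0,0,0 for degrees 0…13.
[q^13] = 1·0 + 3·0 + 3·0 + 1·0 = 0.

0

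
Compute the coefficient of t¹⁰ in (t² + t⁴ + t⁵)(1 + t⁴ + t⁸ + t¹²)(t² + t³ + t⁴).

(t² + t⁴ + t⁵) has coefficients 0,0,1,0,1,1 for degrees 0…5.
(1 + t⁴ + t⁸ + t¹²) has coefficients 1,0,0,0,1,0,0,0,1,0,0 for degrees 0…10.
Finally multiplying by (t² + t³ + t⁴), the product of all factors after the first has coefficients 0,0,1,1,1,0,1,1,1,0,1 for degrees 0…10.
[t¹⁰] = 1·1 + 1·1 + 1·0 = 2.

2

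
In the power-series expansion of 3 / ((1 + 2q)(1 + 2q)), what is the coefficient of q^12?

159744

The denominator gives the recurrence a_n = −4a_(n−1) − 4a_(n−2) for n ≥ 2; the numerator fixes a_0 = 3, a_1 = -12.
Iterating: 3, -12, 36, -96, 240, -576, 1344, -3072, 6912, -15360, 33792, -73728, 159744, so a_12 = 159744.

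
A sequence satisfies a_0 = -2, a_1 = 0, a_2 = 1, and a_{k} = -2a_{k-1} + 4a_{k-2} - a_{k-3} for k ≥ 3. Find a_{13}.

The ordinary generating function has denominator 1 + 2y - 4y^2 + y^3.
Iterating the recurrence: a_0,…,a_{13} = -2, 0, 1, 0, 4, -9, 34, -108, 361, -1188, 3928, -12969, 42838, -141480.

-141480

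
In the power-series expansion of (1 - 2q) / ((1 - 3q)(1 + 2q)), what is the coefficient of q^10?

12629

The denominator gives the recurrence a_n = a_(n−1) + 6a_(n−2) for n ≥ 3; the numerator fixes a_0 = 1, a_1 = -1, a_2 = 5.
Iterating: 1, -1, 5, -1, 29, 23, 197, 335, 1517, 3527, 12629, so a_10 = 12629.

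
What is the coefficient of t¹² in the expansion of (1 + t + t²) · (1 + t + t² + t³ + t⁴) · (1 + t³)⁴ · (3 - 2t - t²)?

(1 + t + t²) has coefficients 1,1,1 for degrees 0…2.
(1 + t + t² + t³ + t⁴) has coefficients 1,1,1,1,1,0,0,0,0,0,0,0,0 for degrees 0…12.
Multiplying by (1 + t³)⁴ gives running coefficients 1,1,1,5,5,4,10,10,6,10,10,4,5 for degrees 0…12.
Finally multiplying by (3 - 2t - t²), the product of all factors after the first has coefficients 3,1,0,12,4,-3,17,6,-12,8,4,-18,-3 for degrees 0…12.
[t¹²] = 1·(-3) + 1·(-18) + 1·4 = -17.

-17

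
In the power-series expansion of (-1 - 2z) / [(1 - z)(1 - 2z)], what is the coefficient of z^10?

The denominator gives the recurrence a_n = 3a_(n−1) − 2a_(n−2) for n ≥ 2; the numerator fixes a_0 = -1, a_1 = -5.
Iterating: -1, -5, -13, -29, -61, -125, -253, -509, -1021, -2045, -4093, so a_10 = -4093.

-4093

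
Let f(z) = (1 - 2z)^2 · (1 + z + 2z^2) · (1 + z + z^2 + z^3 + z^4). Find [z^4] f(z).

4

(1 - 2z)^2 has coefficients 1,-4,4 for degrees 0…2.
(1 + z + 2z^2) has coefficients 1,1,2,0,0 for degrees 0…4.
Finally multiplying by (1 + z + z^2 + z^3 + z^4), the product of all factors after the first has coefficients 1,2,4,4,4 for degrees 0…4.
[z^4] = 1·4 − 4·4 + 4·4 = 4.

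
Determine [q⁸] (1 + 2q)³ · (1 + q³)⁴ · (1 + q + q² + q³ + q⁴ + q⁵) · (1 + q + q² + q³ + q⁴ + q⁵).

729

(1 + 2q)³ has coefficients 1,6,12,8 for degrees 0…3.
(1 + q³)⁴ has coefficients 1,0,0,4,0,0,6,0,0 for degrees 0…8.
Multiplying by (1 + q + q² + q³ + q⁴ + q⁵) gives running coefficients 1,1,1,5,5,5,10,10,10 for degrees 0…8.
Finally multiplying by (1 + q + q² + q³ + q⁴ + q⁵), the product of all factors after the first has coefficients 1,2,3,8,13,18,27,36,45 for degrees 0…8.
[q⁸] = 1·45 + 6·36 + 12·27 + 8·18 = 729.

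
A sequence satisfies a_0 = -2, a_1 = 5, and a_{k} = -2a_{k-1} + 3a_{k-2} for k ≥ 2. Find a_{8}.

-11482

The ordinary generating function has denominator 1 + 2x - 3x^2.
Iterating the recurrence: a_0,…,a_{8} = -2, 5, -16, 47, -142, 425, -1276, 3827, -11482.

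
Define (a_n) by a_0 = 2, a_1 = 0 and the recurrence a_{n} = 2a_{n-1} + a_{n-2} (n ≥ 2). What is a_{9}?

The ordinary generating function has denominator 1 - 2y - y^2.
Iterating the recurrence: a_0,…,a_{9} = 2, 0, 2, 4, 10, 24, 58, 140, 338, 816.

816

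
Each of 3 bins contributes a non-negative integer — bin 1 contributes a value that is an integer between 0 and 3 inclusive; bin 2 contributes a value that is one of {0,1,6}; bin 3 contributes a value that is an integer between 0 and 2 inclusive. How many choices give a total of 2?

5

The generating function for the choices is (1 + y + y^2 + y^3)·(1 + y + y^6)·(1 + y + y^2); the count is [y^2].
(1 + y + y^2 + y^3) has coefficients 1,1,1 for degrees 0…2.
(1 + y + y^6) has coefficients 1,1,0 for degrees 0…2.
Finally multiplying by (1 + y + y^2), the product of all factors after the first has coefficients 1,2,2 for degrees 0…2.
[y^2] = 1·2 + 1·2 + 1·1 = 5.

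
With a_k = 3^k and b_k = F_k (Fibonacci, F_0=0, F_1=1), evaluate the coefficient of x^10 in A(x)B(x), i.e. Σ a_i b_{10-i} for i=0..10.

The convolution is the x^10 coefficient of A(x)B(x).
Σ = 1·55 + 3·34 + 9·21 + 27·13 + 81·8 + 243·5 + 729·3 + 2187·2 + 6561·1 + 19683·1 + 59049·0 = 35365.

35365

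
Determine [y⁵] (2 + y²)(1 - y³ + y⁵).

(2 + y²) has coefficients 2,0,1 for degrees 0…2.
(1 - y³ + y⁵) has coefficients 1,0,0,-1,0,1 for degrees 0…5.
[y⁵] = 2·1 + 1·(-1) = 1.

1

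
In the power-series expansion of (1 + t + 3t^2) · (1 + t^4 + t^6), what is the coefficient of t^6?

4

(1 + t + 3t^2) has coefficients 1,1,3 for degrees 0…2.
(1 + t^4 + t^6) has coefficients 1,0,0,0,1,0,1 for degrees 0…6.
[t^6] = 1·1 + 1·0 + 3·1 = 4.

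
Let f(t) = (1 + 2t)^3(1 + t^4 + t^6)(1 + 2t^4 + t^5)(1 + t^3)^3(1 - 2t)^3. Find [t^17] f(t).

-251

(1 + 2t)^3 has coefficients 1,6,12,8 for degrees 0…3.
(1 + t^4 + t^6) has coefficients 1,0,0,0,1,0,1,0,0,0,0,0,0,0,0,0,0,0 for degrees 0…17.
Multiplying by (1 + 2t^4 + t^5) gives running coefficients 1,0,0,0,3,1,1,0,2,1,2,1,0,0,0,0,0,0 for degrees 0…17.
Multiplying by (1 + t^3)^3 gives running coefficients 1,0,0,3,3,1,4,9,5,5,11,10,6,9,10,4,6,5 for degrees 0…17.
Finally multiplying by (1 - 2t)^3, the product of all factors after the first has coefficients 1,-6,12,-5,-15,19,10,-27,-9,51,-31,-36,38,5,-52,4,30,-63 for degrees 0…17.
[t^17] = 1·(-63) + 6·30 + 12·4 + 8·(-52) = -251.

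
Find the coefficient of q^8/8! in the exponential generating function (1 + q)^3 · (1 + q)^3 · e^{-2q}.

-5888

The EGF product rule gives c_8 = Σ_{k_1+k_2+k_3=8} C(8; k_1,k_2,k_3) · ∏ g_i(k_i), where (1+q)^3 gives the falling factorial (3)_k; (1+q)^3 gives the falling factorial (3)_k; e^{-2q} gives (-2)^k.
g_1(k) for k = 0…8: 1, 3, 6, 6, 0, 0, 0, 0, 0.
g_2(k) for k = 0…8: 1, 3, 6, 6, 0, 0, 0, 0, 0.
g_3(k) for k = 0…8: 1, -2, 4, -8, 16, -32, 64, -128, 256.
First combine the last two factors: h(k) = Σ_j C(k,j)·g_2(j)·g_3(k−j) for k = 0…8: 1, 1, -2, -2, 16, -32, -32, 544, -2816.
c_8 = Σ_k C(8,k)·g_1(k)·h(8−k) = 1·1·(-2816) + 8·3·544 + 28·6·(-32) + 56·6·(-32) = −2816 + 13056 − 5376 − 10752 = -5888.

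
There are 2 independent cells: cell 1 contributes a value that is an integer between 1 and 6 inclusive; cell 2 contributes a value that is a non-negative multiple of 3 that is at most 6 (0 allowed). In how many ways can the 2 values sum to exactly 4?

2

The generating function for the choices is (t + t^2 + t^3 + t^4 + t^5 + t^6)·(1 + t^3 + t^6); the count is [t^4].
(t + t^2 + t^3 + t^4 + t^5 + t^6) has coefficients 0,1,1,1,1 for degrees 0…4.
(1 + t^3 + t^6) has coefficients 1,0,0,1,0 for degrees 0…4.
[t^4] = 1·1 + 1·0 + 1·0 + 1·1 = 2.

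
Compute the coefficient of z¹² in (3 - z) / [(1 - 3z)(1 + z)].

1062883

Partial fractions give a closed form: a_n = (2)·3^n + (1)·(-1)^n.
At n = 12: a_12 = 1062883.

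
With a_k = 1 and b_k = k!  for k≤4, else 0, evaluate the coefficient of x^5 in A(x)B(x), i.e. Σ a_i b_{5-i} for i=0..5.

34

This is [x^5] in the product of the two ordinary generating functions.
Σ = 1·0 + 1·24 + 1·6 + 1·2 + 1·1 + 1·1 = 34.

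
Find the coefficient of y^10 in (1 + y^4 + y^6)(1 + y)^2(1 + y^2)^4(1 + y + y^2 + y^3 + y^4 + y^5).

111

(1 + y^4 + y^6) has coefficients 1,0,0,0,1,0,1 for degrees 0…6.
(1 + y)^2 has coefficients 1,2,1,0,0,0,0,0,0,0,0 for degrees 0…10.
Multiplying by (1 + y^2)^4 gives running coefficients 1,2,5,8,10,12,10,8,5,2,1 for degrees 0…10.
Finally multiplying by (1 + y + y^2 + y^3 + y^4 + y^5), the product of all factors after the first has coefficients 1,3,8,16,26,38,47,53,53,47,38 for degrees 0…10.
[y^10] = 1·38 + 1·47 + 1·26 = 111.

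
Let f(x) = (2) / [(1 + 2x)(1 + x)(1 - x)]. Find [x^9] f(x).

-1364

Partial fractions give a closed form: a_n = (8/3)·(-2)^n + (-1)·(-1)^n + (1/3)·1^n.
At n = 9: a_9 = -1364.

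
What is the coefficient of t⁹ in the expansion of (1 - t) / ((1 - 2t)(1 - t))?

The denominator gives the recurrence a_n = 3a_(n−1) − 2a_(n−2) for n ≥ 3; the numerator fixes a_0 = 1, a_1 = 2, a_2 = 4.
Iterating: 1, 2, 4, 8, 16, 32, 64, 128, 256, 512, so a_9 = 512.

512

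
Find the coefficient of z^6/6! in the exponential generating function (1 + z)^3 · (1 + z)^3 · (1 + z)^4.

151200

The EGF product rule gives c_6 = Σ_{k_1+k_2+k_3=6} C(6; k_1,k_2,k_3) · ∏ g_i(k_i), where (1+z)^3 gives the falling factorial (3)_k; (1+z)^3 gives the falling factorial (3)_k; (1+z)^4 gives the falling factorial (4)_k.
g_1(k) for k = 0…6: 1, 3, 6, 6, 0, 0, 0.
g_2(k) for k = 0…6: 1, 3, 6, 6, 0, 0, 0.
g_3(k) for k = 0…6: 1, 4, 12, 24, 24, 0, 0.
First combine the last two factors: h(k) = Σ_j C(k,j)·g_2(j)·g_3(k−j) for k = 0…6: 1, 7, 42, 210, 840, 2520, 5040.
c_6 = Σ_k C(6,k)·g_1(k)·h(6−k) = 1·1·5040 + 6·3·2520 + 15·6·840 + 20·6·210 = 5040 + 45360 + 75600 + 25200 = 151200.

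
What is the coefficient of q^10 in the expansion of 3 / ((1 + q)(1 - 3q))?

132861

Partial fractions give a closed form: a_n = (3/4)·(-1)^n + (9/4)·3^n.
At n = 10: a_10 = 132861.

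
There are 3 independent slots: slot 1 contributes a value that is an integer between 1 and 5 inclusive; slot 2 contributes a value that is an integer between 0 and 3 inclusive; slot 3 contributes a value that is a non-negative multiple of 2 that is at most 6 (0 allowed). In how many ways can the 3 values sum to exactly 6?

The generating function for the choices is (t + t² + t³ + t⁴ + t⁵)·(1 + t + t² + t³)·(1 + t² + t⁴ + t⁶); the count is [t⁶].
(t + t² + t³ + t⁴ + t⁵) has coefficients 0,1,1,1,1,1 for degrees 0…5.
(1 + t + t² + t³) has coefficients 1,1,1,1,0,0,0 for degrees 0…6.
Finally multiplying by (1 + t² + t⁴ + t⁶), the product of all factors after the first has coefficients 1,1,2,2,2,2,2 for degrees 0…6.
[t⁶] = 1·2 + 1·2 + 1·2 + 1·2 + 1·1 = 9.

9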